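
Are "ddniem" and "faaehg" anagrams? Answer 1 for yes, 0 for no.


Strings: "ddniem", "faaehg"
Sorted first:  ddeimn
Sorted second: aaefgh
Differ at position 0: 'd' vs 'a' => not anagrams

0


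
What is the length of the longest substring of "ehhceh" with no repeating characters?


Input: "ehhceh"
Sliding window (track last position of each char):
  Position 0 ('e'): window [0,0] length 1 -- new best
  Position 1 ('h'): window [0,1] length 2 -- new best
  Position 2 ('h'): repeat (last at 1), move window start to 2
  Position 2 ('h'): window [2,2] length 1
  Position 3 ('c'): window [2,3] length 2
  Position 4 ('e'): window [2,4] length 3 -- new best
  Position 5 ('h'): repeat (last at 2), move window start to 3
  Position 5 ('h'): window [3,5] length 3
Longest substring with no repeats: "hce" with length 3

3


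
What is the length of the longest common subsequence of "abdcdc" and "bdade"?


LCS of "abdcdc" and "bdade"
DP table:
           b    d    a    d    e
      0    0    0    0    0    0
  a   0    0    0    1    1    1
  b   0    1    1    1    1    1
  d   0    1    2    2    2    2
  c   0    1    2    2    2    2
  d   0    1    2    2    3    3
  c   0    1    2    2    3    3
LCS length = dp[6][5] = 3

3


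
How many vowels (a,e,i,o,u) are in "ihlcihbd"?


Input: ihlcihbd
Checking each character:
  'i' at position 0: vowel (running total: 1)
  'h' at position 1: consonant
  'l' at position 2: consonant
  'c' at position 3: consonant
  'i' at position 4: vowel (running total: 2)
  'h' at position 5: consonant
  'b' at position 6: consonant
  'd' at position 7: consonant
Total vowels: 2

2


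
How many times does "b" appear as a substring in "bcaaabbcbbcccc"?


Searching for "b" in "bcaaabbcbbcccc"
Scanning each position:
  Position 0: "b" => MATCH
  Position 1: "c" => no
  Position 2: "a" => no
  Position 3: "a" => no
  Position 4: "a" => no
  Position 5: "b" => MATCH
  Position 6: "b" => MATCH
  Position 7: "c" => no
  Position 8: "b" => MATCH
  Position 9: "b" => MATCH
  Position 10: "c" => no
  Position 11: "c" => no
  Position 12: "c" => no
  Position 13: "c" => no
Total occurrences: 5

5


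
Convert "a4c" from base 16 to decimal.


Input: "a4c" in base 16
Positional expansion:
  Digit 'a' (value 10) x 16^2 = 2560
  Digit '4' (value 4) x 16^1 = 64
  Digit 'c' (value 12) x 16^0 = 12
Sum = 2636

2636


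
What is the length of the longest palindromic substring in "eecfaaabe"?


Input: "eecfaaabe"
Checking substrings for palindromes:
  [4:7] "aaa" (len 3) => palindrome
  [0:2] "ee" (len 2) => palindrome
  [4:6] "aa" (len 2) => palindrome
  [5:7] "aa" (len 2) => palindrome
Longest palindromic substring: "aaa" with length 3

3


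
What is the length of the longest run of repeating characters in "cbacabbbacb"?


Input: "cbacabbbacb"
Scanning for longest run:
  Position 1 ('b'): new char, reset run to 1
  Position 2 ('a'): new char, reset run to 1
  Position 3 ('c'): new char, reset run to 1
  Position 4 ('a'): new char, reset run to 1
  Position 5 ('b'): new char, reset run to 1
  Position 6 ('b'): continues run of 'b', length=2
  Position 7 ('b'): continues run of 'b', length=3
  Position 8 ('a'): new char, reset run to 1
  Position 9 ('c'): new char, reset run to 1
  Position 10 ('b'): new char, reset run to 1
Longest run: 'b' with length 3

3


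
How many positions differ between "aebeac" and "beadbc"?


Comparing "aebeac" and "beadbc" position by position:
  Position 0: 'a' vs 'b' => DIFFER
  Position 1: 'e' vs 'e' => same
  Position 2: 'b' vs 'a' => DIFFER
  Position 3: 'e' vs 'd' => DIFFER
  Position 4: 'a' vs 'b' => DIFFER
  Position 5: 'c' vs 'c' => same
Positions that differ: 4

4


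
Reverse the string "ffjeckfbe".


Input: ffjeckfbe
Reading characters right to left:
  Position 8: 'e'
  Position 7: 'b'
  Position 6: 'f'
  Position 5: 'k'
  Position 4: 'c'
  Position 3: 'e'
  Position 2: 'j'
  Position 1: 'f'
  Position 0: 'f'
Reversed: ebfkcejff

ebfkcejff


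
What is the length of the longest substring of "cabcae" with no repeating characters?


Input: "cabcae"
Sliding window (track last position of each char):
  Position 0 ('c'): window [0,0] length 1 -- new best
  Position 1 ('a'): window [0,1] length 2 -- new best
  Position 2 ('b'): window [0,2] length 3 -- new best
  Position 3 ('c'): repeat (last at 0), move window start to 1
  Position 3 ('c'): window [1,3] length 3
  Position 4 ('a'): repeat (last at 1), move window start to 2
  Position 4 ('a'): window [2,4] length 3
  Position 5 ('e'): window [2,5] length 4 -- new best
Longest substring with no repeats: "bcae" with length 4

4


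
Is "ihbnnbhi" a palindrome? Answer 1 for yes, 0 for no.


Input: ihbnnbhi
Reversed: ihbnnbhi
  Compare pos 0 ('i') with pos 7 ('i'): match
  Compare pos 1 ('h') with pos 6 ('h'): match
  Compare pos 2 ('b') with pos 5 ('b'): match
  Compare pos 3 ('n') with pos 4 ('n'): match
Result: palindrome

1


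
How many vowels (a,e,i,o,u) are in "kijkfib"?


Input: kijkfib
Checking each character:
  'k' at position 0: consonant
  'i' at position 1: vowel (running total: 1)
  'j' at position 2: consonant
  'k' at position 3: consonant
  'f' at position 4: consonant
  'i' at position 5: vowel (running total: 2)
  'b' at position 6: consonant
Total vowels: 2

2


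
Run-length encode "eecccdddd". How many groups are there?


Input: eecccdddd
Scanning for consecutive runs:
  Group 1: 'e' x 2 (positions 0-1)
  Group 2: 'c' x 3 (positions 2-4)
  Group 3: 'd' x 4 (positions 5-8)
Total groups: 3

3


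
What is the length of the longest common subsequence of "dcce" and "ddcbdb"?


LCS of "dcce" and "ddcbdb"
DP table:
           d    d    c    b    d    b
      0    0    0    0    0    0    0
  d   0    1    1    1    1    1    1
  c   0    1    1    2    2    2    2
  c   0    1    1    2    2    2    2
  e   0    1    1    2    2    2    2
LCS length = dp[4][6] = 2

2


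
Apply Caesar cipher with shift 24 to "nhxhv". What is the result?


Caesar cipher: shift "nhxhv" by 24
  'n' (pos 13) + 24 = pos 11 = 'l'
  'h' (pos 7) + 24 = pos 5 = 'f'
  'x' (pos 23) + 24 = pos 21 = 'v'
  'h' (pos 7) + 24 = pos 5 = 'f'
  'v' (pos 21) + 24 = pos 19 = 't'
Result: lfvft

lfvft


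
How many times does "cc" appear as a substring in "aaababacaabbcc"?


Searching for "cc" in "aaababacaabbcc"
Scanning each position:
  Position 0: "aa" => no
  Position 1: "aa" => no
  Position 2: "ab" => no
  Position 3: "ba" => no
  Position 4: "ab" => no
  Position 5: "ba" => no
  Position 6: "ac" => no
  Position 7: "ca" => no
  Position 8: "aa" => no
  Position 9: "ab" => no
  Position 10: "bb" => no
  Position 11: "bc" => no
  Position 12: "cc" => MATCH
Total occurrences: 1

1


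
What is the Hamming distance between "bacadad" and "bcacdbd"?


Comparing "bacadad" and "bcacdbd" position by position:
  Position 0: 'b' vs 'b' => same
  Position 1: 'a' vs 'c' => differ
  Position 2: 'c' vs 'a' => differ
  Position 3: 'a' vs 'c' => differ
  Position 4: 'd' vs 'd' => same
  Position 5: 'a' vs 'b' => differ
  Position 6: 'd' vs 'd' => same
Total differences (Hamming distance): 4

4


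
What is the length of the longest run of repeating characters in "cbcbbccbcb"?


Input: "cbcbbccbcb"
Scanning for longest run:
  Position 1 ('b'): new char, reset run to 1
  Position 2 ('c'): new char, reset run to 1
  Position 3 ('b'): new char, reset run to 1
  Position 4 ('b'): continues run of 'b', length=2
  Position 5 ('c'): new char, reset run to 1
  Position 6 ('c'): continues run of 'c', length=2
  Position 7 ('b'): new char, reset run to 1
  Position 8 ('c'): new char, reset run to 1
  Position 9 ('b'): new char, reset run to 1
Longest run: 'b' with length 2

2


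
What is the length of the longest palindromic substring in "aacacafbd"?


Input: "aacacafbd"
Checking substrings for palindromes:
  [1:6] "acaca" (len 5) => palindrome
  [1:4] "aca" (len 3) => palindrome
  [2:5] "cac" (len 3) => palindrome
  [3:6] "aca" (len 3) => palindrome
  [0:2] "aa" (len 2) => palindrome
Longest palindromic substring: "acaca" with length 5

5


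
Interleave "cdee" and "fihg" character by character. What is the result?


Interleaving "cdee" and "fihg":
  Position 0: 'c' from first, 'f' from second => "cf"
  Position 1: 'd' from first, 'i' from second => "di"
  Position 2: 'e' from first, 'h' from second => "eh"
  Position 3: 'e' from first, 'g' from second => "eg"
Result: cfdieheg

cfdieheg


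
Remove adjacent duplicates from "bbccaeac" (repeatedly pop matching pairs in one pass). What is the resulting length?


Input: bbccaeac
Stack-based adjacent duplicate removal:
  Read 'b': push. Stack: b
  Read 'b': matches stack top 'b' => pop. Stack: (empty)
  Read 'c': push. Stack: c
  Read 'c': matches stack top 'c' => pop. Stack: (empty)
  Read 'a': push. Stack: a
  Read 'e': push. Stack: ae
  Read 'a': push. Stack: aea
  Read 'c': push. Stack: aeac
Final stack: "aeac" (length 4)

4


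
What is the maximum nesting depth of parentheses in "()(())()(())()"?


Input: "()(())()(())()"
Tracking depth:
  Position 0 '(': depth becomes 1
  Position 1 ')': depth becomes 0
  Position 2 '(': depth becomes 1
  Position 3 '(': depth becomes 2
  Position 4 ')': depth becomes 1
  Position 5 ')': depth becomes 0
  Position 6 '(': depth becomes 1
  Position 7 ')': depth becomes 0
  Position 8 '(': depth becomes 1
  Position 9 '(': depth becomes 2
  Position 10 ')': depth becomes 1
  Position 11 ')': depth becomes 0
  Position 12 '(': depth becomes 1
  Position 13 ')': depth becomes 0
Maximum depth reached: 2

2


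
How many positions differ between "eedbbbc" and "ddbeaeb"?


Comparing "eedbbbc" and "ddbeaeb" position by position:
  Position 0: 'e' vs 'd' => DIFFER
  Position 1: 'e' vs 'd' => DIFFER
  Position 2: 'd' vs 'b' => DIFFER
  Position 3: 'b' vs 'e' => DIFFER
  Position 4: 'b' vs 'a' => DIFFER
  Position 5: 'b' vs 'e' => DIFFER
  Position 6: 'c' vs 'b' => DIFFER
Positions that differ: 7

7


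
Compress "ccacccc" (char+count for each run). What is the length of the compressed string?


Input: ccacccc
Runs:
  'c' x 2 => "c2"
  'a' x 1 => "a1"
  'c' x 4 => "c4"
Compressed: "c2a1c4"
Compressed length: 6

6


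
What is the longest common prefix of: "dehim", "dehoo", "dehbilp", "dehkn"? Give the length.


Words: dehim, dehoo, dehbilp, dehkn
  Position 0: all 'd' => match
  Position 1: all 'e' => match
  Position 2: all 'h' => match
  Position 3: ('i', 'o', 'b', 'k') => mismatch, stop
LCP = "deh" (length 3)

3


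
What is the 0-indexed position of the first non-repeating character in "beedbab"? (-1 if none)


Input: beedbab
Character frequencies:
  'a': 1
  'b': 3
  'd': 1
  'e': 2
Scanning left to right for freq == 1:
  Position 0 ('b'): freq=3, skip
  Position 1 ('e'): freq=2, skip
  Position 2 ('e'): freq=2, skip
  Position 3 ('d'): unique! => answer = 3

3


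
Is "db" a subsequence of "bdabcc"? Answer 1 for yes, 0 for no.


Check if "db" is a subsequence of "bdabcc"
Greedy scan:
  Position 0 ('b'): no match needed
  Position 1 ('d'): matches sub[0] = 'd'
  Position 2 ('a'): no match needed
  Position 3 ('b'): matches sub[1] = 'b'
  Position 4 ('c'): no match needed
  Position 5 ('c'): no match needed
All 2 characters matched => is a subsequence

1


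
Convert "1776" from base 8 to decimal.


Input: "1776" in base 8
Positional expansion:
  Digit '1' (value 1) x 8^3 = 512
  Digit '7' (value 7) x 8^2 = 448
  Digit '7' (value 7) x 8^1 = 56
  Digit '6' (value 6) x 8^0 = 6
Sum = 1022

1022


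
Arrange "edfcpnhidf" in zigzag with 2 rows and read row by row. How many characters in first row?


Zigzag "edfcpnhidf" into 2 rows:
Placing characters:
  'e' => row 0
  'd' => row 1
  'f' => row 0
  'c' => row 1
  'p' => row 0
  'n' => row 1
  'h' => row 0
  'i' => row 1
  'd' => row 0
  'f' => row 1
Rows:
  Row 0: "efphd"
  Row 1: "dcnif"
First row length: 5

5


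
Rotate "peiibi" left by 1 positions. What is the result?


Input: "peiibi", rotate left by 1
First 1 characters: "p"
Remaining characters: "eiibi"
Concatenate remaining + first: "eiibi" + "p" = "eiibip"

eiibip


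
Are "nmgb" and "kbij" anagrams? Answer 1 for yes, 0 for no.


Strings: "nmgb", "kbij"
Sorted first:  bgmn
Sorted second: bijk
Differ at position 1: 'g' vs 'i' => not anagrams

0


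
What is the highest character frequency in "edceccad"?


Input: edceccad
Character counts:
  'a': 1
  'c': 3
  'd': 2
  'e': 2
Maximum frequency: 3

3


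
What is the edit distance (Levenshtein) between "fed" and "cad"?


Computing edit distance: "fed" -> "cad"
DP table:
           c    a    d
      0    1    2    3
  f   1    1    2    3
  e   2    2    2    3
  d   3    3    3    2
Edit distance = dp[3][3] = 2

2


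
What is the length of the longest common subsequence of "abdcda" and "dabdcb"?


LCS of "abdcda" and "dabdcb"
DP table:
           d    a    b    d    c    b
      0    0    0    0    0    0    0
  a   0    0    1    1    1    1    1
  b   0    0    1    2    2    2    2
  d   0    1    1    2    3    3    3
  c   0    1    1    2    3    4    4
  d   0    1    1    2    3    4    4
  a   0    1    2    2    3    4    4
LCS length = dp[6][6] = 4

4


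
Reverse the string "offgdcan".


Input: offgdcan
Reading characters right to left:
  Position 7: 'n'
  Position 6: 'a'
  Position 5: 'c'
  Position 4: 'd'
  Position 3: 'g'
  Position 2: 'f'
  Position 1: 'f'
  Position 0: 'o'
Reversed: nacdgffo

nacdgffo


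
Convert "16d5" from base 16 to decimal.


Input: "16d5" in base 16
Positional expansion:
  Digit '1' (value 1) x 16^3 = 4096
  Digit '6' (value 6) x 16^2 = 1536
  Digit 'd' (value 13) x 16^1 = 208
  Digit '5' (value 5) x 16^0 = 5
Sum = 5845

5845


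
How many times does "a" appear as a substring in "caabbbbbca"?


Searching for "a" in "caabbbbbca"
Scanning each position:
  Position 0: "c" => no
  Position 1: "a" => MATCH
  Position 2: "a" => MATCH
  Position 3: "b" => no
  Position 4: "b" => no
  Position 5: "b" => no
  Position 6: "b" => no
  Position 7: "b" => no
  Position 8: "c" => no
  Position 9: "a" => MATCH
Total occurrences: 3

3


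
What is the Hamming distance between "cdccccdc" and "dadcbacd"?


Comparing "cdccccdc" and "dadcbacd" position by position:
  Position 0: 'c' vs 'd' => differ
  Position 1: 'd' vs 'a' => differ
  Position 2: 'c' vs 'd' => differ
  Position 3: 'c' vs 'c' => same
  Position 4: 'c' vs 'b' => differ
  Position 5: 'c' vs 'a' => differ
  Position 6: 'd' vs 'c' => differ
  Position 7: 'c' vs 'd' => differ
Total differences (Hamming distance): 7

7


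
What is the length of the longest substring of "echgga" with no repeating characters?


Input: "echgga"
Sliding window (track last position of each char):
  Position 0 ('e'): window [0,0] length 1 -- new best
  Position 1 ('c'): window [0,1] length 2 -- new best
  Position 2 ('h'): window [0,2] length 3 -- new best
  Position 3 ('g'): window [0,3] length 4 -- new best
  Position 4 ('g'): repeat (last at 3), move window start to 4
  Position 4 ('g'): window [4,4] length 1
  Position 5 ('a'): window [4,5] length 2
Longest substring with no repeats: "echg" with length 4

4


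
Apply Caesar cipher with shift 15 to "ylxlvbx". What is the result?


Caesar cipher: shift "ylxlvbx" by 15
  'y' (pos 24) + 15 = pos 13 = 'n'
  'l' (pos 11) + 15 = pos 0 = 'a'
  'x' (pos 23) + 15 = pos 12 = 'm'
  'l' (pos 11) + 15 = pos 0 = 'a'
  'v' (pos 21) + 15 = pos 10 = 'k'
  'b' (pos 1) + 15 = pos 16 = 'q'
  'x' (pos 23) + 15 = pos 12 = 'm'
Result: namakqm

namakqm


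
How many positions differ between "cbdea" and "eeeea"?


Comparing "cbdea" and "eeeea" position by position:
  Position 0: 'c' vs 'e' => DIFFER
  Position 1: 'b' vs 'e' => DIFFER
  Position 2: 'd' vs 'e' => DIFFER
  Position 3: 'e' vs 'e' => same
  Position 4: 'a' vs 'a' => same
Positions that differ: 3

3


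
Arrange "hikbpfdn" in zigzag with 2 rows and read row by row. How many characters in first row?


Zigzag "hikbpfdn" into 2 rows:
Placing characters:
  'h' => row 0
  'i' => row 1
  'k' => row 0
  'b' => row 1
  'p' => row 0
  'f' => row 1
  'd' => row 0
  'n' => row 1
Rows:
  Row 0: "hkpd"
  Row 1: "ibfn"
First row length: 4

4


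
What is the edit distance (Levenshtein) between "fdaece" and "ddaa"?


Computing edit distance: "fdaece" -> "ddaa"
DP table:
           d    d    a    a
      0    1    2    3    4
  f   1    1    2    3    4
  d   2    1    1    2    3
  a   3    2    2    1    2
  e   4    3    3    2    2
  c   5    4    4    3    3
  e   6    5    5    4    4
Edit distance = dp[6][4] = 4

4


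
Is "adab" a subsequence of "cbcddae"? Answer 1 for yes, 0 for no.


Check if "adab" is a subsequence of "cbcddae"
Greedy scan:
  Position 0 ('c'): no match needed
  Position 1 ('b'): no match needed
  Position 2 ('c'): no match needed
  Position 3 ('d'): no match needed
  Position 4 ('d'): no match needed
  Position 5 ('a'): matches sub[0] = 'a'
  Position 6 ('e'): no match needed
Only matched 1/4 characters => not a subsequence

0


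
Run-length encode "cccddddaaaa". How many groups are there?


Input: cccddddaaaa
Scanning for consecutive runs:
  Group 1: 'c' x 3 (positions 0-2)
  Group 2: 'd' x 4 (positions 3-6)
  Group 3: 'a' x 4 (positions 7-10)
Total groups: 3

3


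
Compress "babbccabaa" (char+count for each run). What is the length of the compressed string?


Input: babbccabaa
Runs:
  'b' x 1 => "b1"
  'a' x 1 => "a1"
  'b' x 2 => "b2"
  'c' x 2 => "c2"
  'a' x 1 => "a1"
  'b' x 1 => "b1"
  'a' x 2 => "a2"
Compressed: "b1a1b2c2a1b1a2"
Compressed length: 14

14


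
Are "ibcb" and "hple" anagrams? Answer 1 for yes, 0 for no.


Strings: "ibcb", "hple"
Sorted first:  bbci
Sorted second: ehlp
Differ at position 0: 'b' vs 'e' => not anagrams

0


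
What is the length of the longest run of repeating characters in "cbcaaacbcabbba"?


Input: "cbcaaacbcabbba"
Scanning for longest run:
  Position 1 ('b'): new char, reset run to 1
  Position 2 ('c'): new char, reset run to 1
  Position 3 ('a'): new char, reset run to 1
  Position 4 ('a'): continues run of 'a', length=2
  Position 5 ('a'): continues run of 'a', length=3
  Position 6 ('c'): new char, reset run to 1
  Position 7 ('b'): new char, reset run to 1
  Position 8 ('c'): new char, reset run to 1
  Position 9 ('a'): new char, reset run to 1
  Position 10 ('b'): new char, reset run to 1
  Position 11 ('b'): continues run of 'b', length=2
  Position 12 ('b'): continues run of 'b', length=3
  Position 13 ('a'): new char, reset run to 1
Longest run: 'a' with length 3

3


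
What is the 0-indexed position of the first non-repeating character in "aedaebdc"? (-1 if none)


Input: aedaebdc
Character frequencies:
  'a': 2
  'b': 1
  'c': 1
  'd': 2
  'e': 2
Scanning left to right for freq == 1:
  Position 0 ('a'): freq=2, skip
  Position 1 ('e'): freq=2, skip
  Position 2 ('d'): freq=2, skip
  Position 3 ('a'): freq=2, skip
  Position 4 ('e'): freq=2, skip
  Position 5 ('b'): unique! => answer = 5

5


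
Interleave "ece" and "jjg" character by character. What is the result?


Interleaving "ece" and "jjg":
  Position 0: 'e' from first, 'j' from second => "ej"
  Position 1: 'c' from first, 'j' from second => "cj"
  Position 2: 'e' from first, 'g' from second => "eg"
Result: ejcjeg

ejcjeg


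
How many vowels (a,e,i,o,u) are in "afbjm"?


Input: afbjm
Checking each character:
  'a' at position 0: vowel (running total: 1)
  'f' at position 1: consonant
  'b' at position 2: consonant
  'j' at position 3: consonant
  'm' at position 4: consonant
Total vowels: 1

1


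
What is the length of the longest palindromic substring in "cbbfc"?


Input: "cbbfc"
Checking substrings for palindromes:
  [1:3] "bb" (len 2) => palindrome
Longest palindromic substring: "bb" with length 2

2


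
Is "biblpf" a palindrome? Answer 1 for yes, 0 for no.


Input: biblpf
Reversed: fplbib
  Compare pos 0 ('b') with pos 5 ('f'): MISMATCH
  Compare pos 1 ('i') with pos 4 ('p'): MISMATCH
  Compare pos 2 ('b') with pos 3 ('l'): MISMATCH
Result: not a palindrome

0


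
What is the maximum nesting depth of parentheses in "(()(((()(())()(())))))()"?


Input: "(()(((()(())()(())))))()"
Tracking depth:
  Position 0 '(': depth becomes 1
  Position 1 '(': depth becomes 2
  Position 2 ')': depth becomes 1
  Position 3 '(': depth becomes 2
  Position 4 '(': depth becomes 3
  Position 5 '(': depth becomes 4
  Position 6 '(': depth becomes 5
  Position 7 ')': depth becomes 4
  Position 8 '(': depth becomes 5
  Position 9 '(': depth becomes 6
  Position 10 ')': depth becomes 5
  Position 11 ')': depth becomes 4
  Position 12 '(': depth becomes 5
  Position 13 ')': depth becomes 4
  Position 14 '(': depth becomes 5
  Position 15 '(': depth becomes 6
  Position 16 ')': depth becomes 5
  Position 17 ')': depth becomes 4
  Position 18 ')': depth becomes 3
  Position 19 ')': depth becomes 2
  Position 20 ')': depth becomes 1
  Position 21 ')': depth becomes 0
  Position 22 '(': depth becomes 1
  Position 23 ')': depth becomes 0
Maximum depth reached: 6

6


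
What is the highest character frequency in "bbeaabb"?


Input: bbeaabb
Character counts:
  'a': 2
  'b': 4
  'e': 1
Maximum frequency: 4

4


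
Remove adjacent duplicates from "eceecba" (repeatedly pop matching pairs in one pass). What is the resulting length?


Input: eceecba
Stack-based adjacent duplicate removal:
  Read 'e': push. Stack: e
  Read 'c': push. Stack: ec
  Read 'e': push. Stack: ece
  Read 'e': matches stack top 'e' => pop. Stack: ec
  Read 'c': matches stack top 'c' => pop. Stack: e
  Read 'b': push. Stack: eb
  Read 'a': push. Stack: eba
Final stack: "eba" (length 3)

3


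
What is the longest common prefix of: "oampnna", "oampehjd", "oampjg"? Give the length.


Words: oampnna, oampehjd, oampjg
  Position 0: all 'o' => match
  Position 1: all 'a' => match
  Position 2: all 'm' => match
  Position 3: all 'p' => match
  Position 4: ('n', 'e', 'j') => mismatch, stop
LCP = "oamp" (length 4)

4


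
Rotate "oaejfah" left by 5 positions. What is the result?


Input: "oaejfah", rotate left by 5
First 5 characters: "oaejf"
Remaining characters: "ah"
Concatenate remaining + first: "ah" + "oaejf" = "ahoaejf"

ahoaejf


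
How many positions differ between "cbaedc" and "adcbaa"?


Comparing "cbaedc" and "adcbaa" position by position:
  Position 0: 'c' vs 'a' => DIFFER
  Position 1: 'b' vs 'd' => DIFFER
  Position 2: 'a' vs 'c' => DIFFER
  Position 3: 'e' vs 'b' => DIFFER
  Position 4: 'd' vs 'a' => DIFFER
  Position 5: 'c' vs 'a' => DIFFER
Positions that differ: 6

6


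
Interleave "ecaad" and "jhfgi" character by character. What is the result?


Interleaving "ecaad" and "jhfgi":
  Position 0: 'e' from first, 'j' from second => "ej"
  Position 1: 'c' from first, 'h' from second => "ch"
  Position 2: 'a' from first, 'f' from second => "af"
  Position 3: 'a' from first, 'g' from second => "ag"
  Position 4: 'd' from first, 'i' from second => "di"
Result: ejchafagdi

ejchafagdi


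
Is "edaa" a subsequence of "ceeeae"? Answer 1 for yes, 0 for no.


Check if "edaa" is a subsequence of "ceeeae"
Greedy scan:
  Position 0 ('c'): no match needed
  Position 1 ('e'): matches sub[0] = 'e'
  Position 2 ('e'): no match needed
  Position 3 ('e'): no match needed
  Position 4 ('a'): no match needed
  Position 5 ('e'): no match needed
Only matched 1/4 characters => not a subsequence

0


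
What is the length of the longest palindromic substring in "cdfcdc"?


Input: "cdfcdc"
Checking substrings for palindromes:
  [3:6] "cdc" (len 3) => palindrome
Longest palindromic substring: "cdc" with length 3

3


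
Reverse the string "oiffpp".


Input: oiffpp
Reading characters right to left:
  Position 5: 'p'
  Position 4: 'p'
  Position 3: 'f'
  Position 2: 'f'
  Position 1: 'i'
  Position 0: 'o'
Reversed: ppffio

ppffio


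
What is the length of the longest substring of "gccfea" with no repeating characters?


Input: "gccfea"
Sliding window (track last position of each char):
  Position 0 ('g'): window [0,0] length 1 -- new best
  Position 1 ('c'): window [0,1] length 2 -- new best
  Position 2 ('c'): repeat (last at 1), move window start to 2
  Position 2 ('c'): window [2,2] length 1
  Position 3 ('f'): window [2,3] length 2
  Position 4 ('e'): window [2,4] length 3 -- new best
  Position 5 ('a'): window [2,5] length 4 -- new best
Longest substring with no repeats: "cfea" with length 4

4


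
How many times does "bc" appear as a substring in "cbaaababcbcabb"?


Searching for "bc" in "cbaaababcbcabb"
Scanning each position:
  Position 0: "cb" => no
  Position 1: "ba" => no
  Position 2: "aa" => no
  Position 3: "aa" => no
  Position 4: "ab" => no
  Position 5: "ba" => no
  Position 6: "ab" => no
  Position 7: "bc" => MATCH
  Position 8: "cb" => no
  Position 9: "bc" => MATCH
  Position 10: "ca" => no
  Position 11: "ab" => no
  Position 12: "bb" => no
Total occurrences: 2

2


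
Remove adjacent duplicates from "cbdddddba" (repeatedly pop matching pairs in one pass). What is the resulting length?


Input: cbdddddba
Stack-based adjacent duplicate removal:
  Read 'c': push. Stack: c
  Read 'b': push. Stack: cb
  Read 'd': push. Stack: cbd
  Read 'd': matches stack top 'd' => pop. Stack: cb
  Read 'd': push. Stack: cbd
  Read 'd': matches stack top 'd' => pop. Stack: cb
  Read 'd': push. Stack: cbd
  Read 'b': push. Stack: cbdb
  Read 'a': push. Stack: cbdba
Final stack: "cbdba" (length 5)

5


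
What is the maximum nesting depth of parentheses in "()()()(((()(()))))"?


Input: "()()()(((()(()))))"
Tracking depth:
  Position 0 '(': depth becomes 1
  Position 1 ')': depth becomes 0
  Position 2 '(': depth becomes 1
  Position 3 ')': depth becomes 0
  Position 4 '(': depth becomes 1
  Position 5 ')': depth becomes 0
  Position 6 '(': depth becomes 1
  Position 7 '(': depth becomes 2
  Position 8 '(': depth becomes 3
  Position 9 '(': depth becomes 4
  Position 10 ')': depth becomes 3
  Position 11 '(': depth becomes 4
  Position 12 '(': depth becomes 5
  Position 13 ')': depth becomes 4
  Position 14 ')': depth becomes 3
  Position 15 ')': depth becomes 2
  Position 16 ')': depth becomes 1
  Position 17 ')': depth becomes 0
Maximum depth reached: 5

5


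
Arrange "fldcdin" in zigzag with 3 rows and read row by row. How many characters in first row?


Zigzag "fldcdin" into 3 rows:
Placing characters:
  'f' => row 0
  'l' => row 1
  'd' => row 2
  'c' => row 1
  'd' => row 0
  'i' => row 1
  'n' => row 2
Rows:
  Row 0: "fd"
  Row 1: "lci"
  Row 2: "dn"
First row length: 2

2


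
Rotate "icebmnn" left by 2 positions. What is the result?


Input: "icebmnn", rotate left by 2
First 2 characters: "ic"
Remaining characters: "ebmnn"
Concatenate remaining + first: "ebmnn" + "ic" = "ebmnnic"

ebmnnic


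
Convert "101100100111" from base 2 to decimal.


Input: "101100100111" in base 2
Positional expansion:
  Digit '1' (value 1) x 2^11 = 2048
  Digit '0' (value 0) x 2^10 = 0
  Digit '1' (value 1) x 2^9 = 512
  Digit '1' (value 1) x 2^8 = 256
  Digit '0' (value 0) x 2^7 = 0
  Digit '0' (value 0) x 2^6 = 0
  Digit '1' (value 1) x 2^5 = 32
  Digit '0' (value 0) x 2^4 = 0
  Digit '0' (value 0) x 2^3 = 0
  Digit '1' (value 1) x 2^2 = 4
  Digit '1' (value 1) x 2^1 = 2
  Digit '1' (value 1) x 2^0 = 1
Sum = 2855

2855


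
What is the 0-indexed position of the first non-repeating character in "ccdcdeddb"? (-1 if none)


Input: ccdcdeddb
Character frequencies:
  'b': 1
  'c': 3
  'd': 4
  'e': 1
Scanning left to right for freq == 1:
  Position 0 ('c'): freq=3, skip
  Position 1 ('c'): freq=3, skip
  Position 2 ('d'): freq=4, skip
  Position 3 ('c'): freq=3, skip
  Position 4 ('d'): freq=4, skip
  Position 5 ('e'): unique! => answer = 5

5


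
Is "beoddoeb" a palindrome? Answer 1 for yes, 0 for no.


Input: beoddoeb
Reversed: beoddoeb
  Compare pos 0 ('b') with pos 7 ('b'): match
  Compare pos 1 ('e') with pos 6 ('e'): match
  Compare pos 2 ('o') with pos 5 ('o'): match
  Compare pos 3 ('d') with pos 4 ('d'): match
Result: palindrome

1


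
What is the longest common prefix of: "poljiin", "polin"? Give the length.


Words: poljiin, polin
  Position 0: all 'p' => match
  Position 1: all 'o' => match
  Position 2: all 'l' => match
  Position 3: ('j', 'i') => mismatch, stop
LCP = "pol" (length 3)

3


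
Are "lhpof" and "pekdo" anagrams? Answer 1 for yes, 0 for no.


Strings: "lhpof", "pekdo"
Sorted first:  fhlop
Sorted second: dekop
Differ at position 0: 'f' vs 'd' => not anagrams

0


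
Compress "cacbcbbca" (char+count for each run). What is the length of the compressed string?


Input: cacbcbbca
Runs:
  'c' x 1 => "c1"
  'a' x 1 => "a1"
  'c' x 1 => "c1"
  'b' x 1 => "b1"
  'c' x 1 => "c1"
  'b' x 2 => "b2"
  'c' x 1 => "c1"
  'a' x 1 => "a1"
Compressed: "c1a1c1b1c1b2c1a1"
Compressed length: 16

16


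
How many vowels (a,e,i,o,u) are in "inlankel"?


Input: inlankel
Checking each character:
  'i' at position 0: vowel (running total: 1)
  'n' at position 1: consonant
  'l' at position 2: consonant
  'a' at position 3: vowel (running total: 2)
  'n' at position 4: consonant
  'k' at position 5: consonant
  'e' at position 6: vowel (running total: 3)
  'l' at position 7: consonant
Total vowels: 3

3


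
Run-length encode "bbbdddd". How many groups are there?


Input: bbbdddd
Scanning for consecutive runs:
  Group 1: 'b' x 3 (positions 0-2)
  Group 2: 'd' x 4 (positions 3-6)
Total groups: 2

2


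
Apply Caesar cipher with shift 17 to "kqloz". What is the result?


Caesar cipher: shift "kqloz" by 17
  'k' (pos 10) + 17 = pos 1 = 'b'
  'q' (pos 16) + 17 = pos 7 = 'h'
  'l' (pos 11) + 17 = pos 2 = 'c'
  'o' (pos 14) + 17 = pos 5 = 'f'
  'z' (pos 25) + 17 = pos 16 = 'q'
Result: bhcfq

bhcfq


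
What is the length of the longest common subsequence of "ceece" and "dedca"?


LCS of "ceece" and "dedca"
DP table:
           d    e    d    c    a
      0    0    0    0    0    0
  c   0    0    0    0    1    1
  e   0    0    1    1    1    1
  e   0    0    1    1    1    1
  c   0    0    1    1    2    2
  e   0    0    1    1    2    2
LCS length = dp[5][5] = 2

2


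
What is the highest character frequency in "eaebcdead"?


Input: eaebcdead
Character counts:
  'a': 2
  'b': 1
  'c': 1
  'd': 2
  'e': 3
Maximum frequency: 3

3


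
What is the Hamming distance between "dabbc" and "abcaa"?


Comparing "dabbc" and "abcaa" position by position:
  Position 0: 'd' vs 'a' => differ
  Position 1: 'a' vs 'b' => differ
  Position 2: 'b' vs 'c' => differ
  Position 3: 'b' vs 'a' => differ
  Position 4: 'c' vs 'a' => differ
Total differences (Hamming distance): 5

5


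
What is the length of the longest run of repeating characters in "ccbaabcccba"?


Input: "ccbaabcccba"
Scanning for longest run:
  Position 1 ('c'): continues run of 'c', length=2
  Position 2 ('b'): new char, reset run to 1
  Position 3 ('a'): new char, reset run to 1
  Position 4 ('a'): continues run of 'a', length=2
  Position 5 ('b'): new char, reset run to 1
  Position 6 ('c'): new char, reset run to 1
  Position 7 ('c'): continues run of 'c', length=2
  Position 8 ('c'): continues run of 'c', length=3
  Position 9 ('b'): new char, reset run to 1
  Position 10 ('a'): new char, reset run to 1
Longest run: 'c' with length 3

3


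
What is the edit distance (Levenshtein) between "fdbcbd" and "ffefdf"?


Computing edit distance: "fdbcbd" -> "ffefdf"
DP table:
           f    f    e    f    d    f
      0    1    2    3    4    5    6
  f   1    0    1    2    3    4    5
  d   2    1    1    2    3    3    4
  b   3    2    2    2    3    4    4
  c   4    3    3    3    3    4    5
  b   5    4    4    4    4    4    5
  d   6    5    5    5    5    4    5
Edit distance = dp[6][6] = 5

5


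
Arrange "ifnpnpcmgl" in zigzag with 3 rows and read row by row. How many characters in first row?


Zigzag "ifnpnpcmgl" into 3 rows:
Placing characters:
  'i' => row 0
  'f' => row 1
  'n' => row 2
  'p' => row 1
  'n' => row 0
  'p' => row 1
  'c' => row 2
  'm' => row 1
  'g' => row 0
  'l' => row 1
Rows:
  Row 0: "ing"
  Row 1: "fppml"
  Row 2: "nc"
First row length: 3

3


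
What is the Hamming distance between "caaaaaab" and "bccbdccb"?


Comparing "caaaaaab" and "bccbdccb" position by position:
  Position 0: 'c' vs 'b' => differ
  Position 1: 'a' vs 'c' => differ
  Position 2: 'a' vs 'c' => differ
  Position 3: 'a' vs 'b' => differ
  Position 4: 'a' vs 'd' => differ
  Position 5: 'a' vs 'c' => differ
  Position 6: 'a' vs 'c' => differ
  Position 7: 'b' vs 'b' => same
Total differences (Hamming distance): 7

7


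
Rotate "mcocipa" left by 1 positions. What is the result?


Input: "mcocipa", rotate left by 1
First 1 characters: "m"
Remaining characters: "cocipa"
Concatenate remaining + first: "cocipa" + "m" = "cocipam"

cocipam


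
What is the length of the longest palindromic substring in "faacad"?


Input: "faacad"
Checking substrings for palindromes:
  [2:5] "aca" (len 3) => palindrome
  [1:3] "aa" (len 2) => palindrome
Longest palindromic substring: "aca" with length 3

3


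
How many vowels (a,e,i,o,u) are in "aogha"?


Input: aogha
Checking each character:
  'a' at position 0: vowel (running total: 1)
  'o' at position 1: vowel (running total: 2)
  'g' at position 2: consonant
  'h' at position 3: consonant
  'a' at position 4: vowel (running total: 3)
Total vowels: 3

3


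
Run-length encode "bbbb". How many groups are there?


Input: bbbb
Scanning for consecutive runs:
  Group 1: 'b' x 4 (positions 0-3)
Total groups: 1

1


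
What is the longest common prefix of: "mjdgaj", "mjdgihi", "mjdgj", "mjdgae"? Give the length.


Words: mjdgaj, mjdgihi, mjdgj, mjdgae
  Position 0: all 'm' => match
  Position 1: all 'j' => match
  Position 2: all 'd' => match
  Position 3: all 'g' => match
  Position 4: ('a', 'i', 'j', 'a') => mismatch, stop
LCP = "mjdg" (length 4)

4


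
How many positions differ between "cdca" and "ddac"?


Comparing "cdca" and "ddac" position by position:
  Position 0: 'c' vs 'd' => DIFFER
  Position 1: 'd' vs 'd' => same
  Position 2: 'c' vs 'a' => DIFFER
  Position 3: 'a' vs 'c' => DIFFER
Positions that differ: 3

3


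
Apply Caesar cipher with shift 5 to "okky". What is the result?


Caesar cipher: shift "okky" by 5
  'o' (pos 14) + 5 = pos 19 = 't'
  'k' (pos 10) + 5 = pos 15 = 'p'
  'k' (pos 10) + 5 = pos 15 = 'p'
  'y' (pos 24) + 5 = pos 3 = 'd'
Result: tppd

tppd


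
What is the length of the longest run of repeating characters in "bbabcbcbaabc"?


Input: "bbabcbcbaabc"
Scanning for longest run:
  Position 1 ('b'): continues run of 'b', length=2
  Position 2 ('a'): new char, reset run to 1
  Position 3 ('b'): new char, reset run to 1
  Position 4 ('c'): new char, reset run to 1
  Position 5 ('b'): new char, reset run to 1
  Position 6 ('c'): new char, reset run to 1
  Position 7 ('b'): new char, reset run to 1
  Position 8 ('a'): new char, reset run to 1
  Position 9 ('a'): continues run of 'a', length=2
  Position 10 ('b'): new char, reset run to 1
  Position 11 ('c'): new char, reset run to 1
Longest run: 'b' with length 2

2


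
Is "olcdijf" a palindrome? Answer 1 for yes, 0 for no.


Input: olcdijf
Reversed: fjidclo
  Compare pos 0 ('o') with pos 6 ('f'): MISMATCH
  Compare pos 1 ('l') with pos 5 ('j'): MISMATCH
  Compare pos 2 ('c') with pos 4 ('i'): MISMATCH
Result: not a palindrome

0


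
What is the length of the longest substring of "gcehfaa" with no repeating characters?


Input: "gcehfaa"
Sliding window (track last position of each char):
  Position 0 ('g'): window [0,0] length 1 -- new best
  Position 1 ('c'): window [0,1] length 2 -- new best
  Position 2 ('e'): window [0,2] length 3 -- new best
  Position 3 ('h'): window [0,3] length 4 -- new best
  Position 4 ('f'): window [0,4] length 5 -- new best
  Position 5 ('a'): window [0,5] length 6 -- new best
  Position 6 ('a'): repeat (last at 5), move window start to 6
  Position 6 ('a'): window [6,6] length 1
Longest substring with no repeats: "gcehfa" with length 6

6


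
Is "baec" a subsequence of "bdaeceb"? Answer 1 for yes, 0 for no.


Check if "baec" is a subsequence of "bdaeceb"
Greedy scan:
  Position 0 ('b'): matches sub[0] = 'b'
  Position 1 ('d'): no match needed
  Position 2 ('a'): matches sub[1] = 'a'
  Position 3 ('e'): matches sub[2] = 'e'
  Position 4 ('c'): matches sub[3] = 'c'
  Position 5 ('e'): no match needed
  Position 6 ('b'): no match needed
All 4 characters matched => is a subsequence

1


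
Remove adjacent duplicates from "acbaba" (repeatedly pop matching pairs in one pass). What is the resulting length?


Input: acbaba
Stack-based adjacent duplicate removal:
  Read 'a': push. Stack: a
  Read 'c': push. Stack: ac
  Read 'b': push. Stack: acb
  Read 'a': push. Stack: acba
  Read 'b': push. Stack: acbab
  Read 'a': push. Stack: acbaba
Final stack: "acbaba" (length 6)

6


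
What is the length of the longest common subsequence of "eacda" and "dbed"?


LCS of "eacda" and "dbed"
DP table:
           d    b    e    d
      0    0    0    0    0
  e   0    0    0    1    1
  a   0    0    0    1    1
  c   0    0    0    1    1
  d   0    1    1    1    2
  a   0    1    1    1    2
LCS length = dp[5][4] = 2

2


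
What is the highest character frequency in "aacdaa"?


Input: aacdaa
Character counts:
  'a': 4
  'c': 1
  'd': 1
Maximum frequency: 4

4


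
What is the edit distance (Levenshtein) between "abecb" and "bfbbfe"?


Computing edit distance: "abecb" -> "bfbbfe"
DP table:
           b    f    b    b    f    e
      0    1    2    3    4    5    6
  a   1    1    2    3    4    5    6
  b   2    1    2    2    3    4    5
  e   3    2    2    3    3    4    4
  c   4    3    3    3    4    4    5
  b   5    4    4    3    3    4    5
Edit distance = dp[5][6] = 5

5


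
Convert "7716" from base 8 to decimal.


Input: "7716" in base 8
Positional expansion:
  Digit '7' (value 7) x 8^3 = 3584
  Digit '7' (value 7) x 8^2 = 448
  Digit '1' (value 1) x 8^1 = 8
  Digit '6' (value 6) x 8^0 = 6
Sum = 4046

4046


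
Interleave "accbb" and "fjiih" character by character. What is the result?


Interleaving "accbb" and "fjiih":
  Position 0: 'a' from first, 'f' from second => "af"
  Position 1: 'c' from first, 'j' from second => "cj"
  Position 2: 'c' from first, 'i' from second => "ci"
  Position 3: 'b' from first, 'i' from second => "bi"
  Position 4: 'b' from first, 'h' from second => "bh"
Result: afcjcibibh

afcjcibibh


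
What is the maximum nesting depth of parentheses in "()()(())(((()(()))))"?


Input: "()()(())(((()(()))))"
Tracking depth:
  Position 0 '(': depth becomes 1
  Position 1 ')': depth becomes 0
  Position 2 '(': depth becomes 1
  Position 3 ')': depth becomes 0
  Position 4 '(': depth becomes 1
  Position 5 '(': depth becomes 2
  Position 6 ')': depth becomes 1
  Position 7 ')': depth becomes 0
  Position 8 '(': depth becomes 1
  Position 9 '(': depth becomes 2
  Position 10 '(': depth becomes 3
  Position 11 '(': depth becomes 4
  Position 12 ')': depth becomes 3
  Position 13 '(': depth becomes 4
  Position 14 '(': depth becomes 5
  Position 15 ')': depth becomes 4
  Position 16 ')': depth becomes 3
  Position 17 ')': depth becomes 2
  Position 18 ')': depth becomes 1
  Position 19 ')': depth becomes 0
Maximum depth reached: 5

5


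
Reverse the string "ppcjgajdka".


Input: ppcjgajdka
Reading characters right to left:
  Position 9: 'a'
  Position 8: 'k'
  Position 7: 'd'
  Position 6: 'j'
  Position 5: 'a'
  Position 4: 'g'
  Position 3: 'j'
  Position 2: 'c'
  Position 1: 'p'
  Position 0: 'p'
Reversed: akdjagjcpp

akdjagjcpp


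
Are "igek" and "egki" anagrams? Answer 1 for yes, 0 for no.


Strings: "igek", "egki"
Sorted first:  egik
Sorted second: egik
Sorted forms match => anagrams

1


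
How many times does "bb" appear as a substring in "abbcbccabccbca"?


Searching for "bb" in "abbcbccabccbca"
Scanning each position:
  Position 0: "ab" => no
  Position 1: "bb" => MATCH
  Position 2: "bc" => no
  Position 3: "cb" => no
  Position 4: "bc" => no
  Position 5: "cc" => no
  Position 6: "ca" => no
  Position 7: "ab" => no
  Position 8: "bc" => no
  Position 9: "cc" => no
  Position 10: "cb" => no
  Position 11: "bc" => no
  Position 12: "ca" => no
Total occurrences: 1

1
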